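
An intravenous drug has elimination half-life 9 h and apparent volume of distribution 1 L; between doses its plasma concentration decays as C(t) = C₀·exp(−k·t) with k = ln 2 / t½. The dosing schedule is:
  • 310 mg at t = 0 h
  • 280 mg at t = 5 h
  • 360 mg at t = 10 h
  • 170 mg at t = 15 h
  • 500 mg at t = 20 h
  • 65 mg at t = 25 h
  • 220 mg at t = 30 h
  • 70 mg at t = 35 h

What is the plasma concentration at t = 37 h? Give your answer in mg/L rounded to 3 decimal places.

k = ln 2 / 9 = 0.07702 per h
Dose 1 (310 mg at t=0 h): 310·exp(−0.07702·37) = 17.939 mg/L
Dose 2 (280 mg at t=5 h): 280·exp(−0.07702·32) = 23.814 mg/L
Dose 3 (360 mg at t=10 h): 360·exp(−0.07702·27) = 45.000 mg/L
Dose 4 (170 mg at t=15 h): 170·exp(−0.07702·22) = 31.232 mg/L
Dose 5 (500 mg at t=20 h): 500·exp(−0.07702·17) = 135.007 mg/L
Dose 6 (65 mg at t=25 h): 65·exp(−0.07702·12) = 25.795 mg/L
Dose 7 (220 mg at t=30 h): 220·exp(−0.07702·7) = 128.318 mg/L
Dose 8 (70 mg at t=35 h): 70·exp(−0.07702·2) = 60.007 mg/L
C(37) = 17.939 + 23.814 + 45.000 + 31.232 + 135.007 + 25.795 + 128.318 + 60.007 = 467.113 mg/L

467.113 mg/L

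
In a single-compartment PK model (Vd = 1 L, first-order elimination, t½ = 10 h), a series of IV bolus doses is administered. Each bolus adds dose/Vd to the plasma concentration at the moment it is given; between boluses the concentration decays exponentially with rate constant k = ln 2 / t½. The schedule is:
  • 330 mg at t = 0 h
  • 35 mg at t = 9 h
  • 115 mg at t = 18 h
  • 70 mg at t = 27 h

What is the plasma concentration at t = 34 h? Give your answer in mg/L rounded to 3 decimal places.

118.475 mg/L

k = ln 2 / 10 = 0.06931 per h
Dose 1 (330 mg at t=0 h): 330·exp(−0.06931·34) = 31.262 mg/L
Dose 2 (35 mg at t=9 h): 35·exp(−0.06931·25) = 6.187 mg/L
Dose 3 (115 mg at t=18 h): 115·exp(−0.06931·16) = 37.936 mg/L
Dose 4 (70 mg at t=27 h): 70·exp(−0.06931·7) = 43.090 mg/L
C(34) = 31.262 + 6.187 + 37.936 + 43.090 = 118.475 mg/L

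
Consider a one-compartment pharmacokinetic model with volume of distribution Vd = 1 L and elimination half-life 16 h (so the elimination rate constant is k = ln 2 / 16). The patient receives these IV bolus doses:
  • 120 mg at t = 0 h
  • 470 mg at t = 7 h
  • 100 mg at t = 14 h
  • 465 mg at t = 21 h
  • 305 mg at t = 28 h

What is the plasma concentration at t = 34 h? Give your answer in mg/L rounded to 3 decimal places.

k = ln 2 / 16 = 0.04332 per h
Dose 1 (120 mg at t=0 h): 120·exp(−0.04332·34) = 27.510 mg/L
Dose 2 (470 mg at t=7 h): 470·exp(−0.04332·27) = 145.918 mg/L
Dose 3 (100 mg at t=14 h): 100·exp(−0.04332·20) = 42.045 mg/L
Dose 4 (465 mg at t=21 h): 465·exp(−0.04332·13) = 264.768 mg/L
Dose 5 (305 mg at t=28 h): 305·exp(−0.04332·6) = 235.187 mg/L
C(34) = 27.510 + 145.918 + 42.045 + 264.768 + 235.187 = 715.429 mg/L

715.429 mg/L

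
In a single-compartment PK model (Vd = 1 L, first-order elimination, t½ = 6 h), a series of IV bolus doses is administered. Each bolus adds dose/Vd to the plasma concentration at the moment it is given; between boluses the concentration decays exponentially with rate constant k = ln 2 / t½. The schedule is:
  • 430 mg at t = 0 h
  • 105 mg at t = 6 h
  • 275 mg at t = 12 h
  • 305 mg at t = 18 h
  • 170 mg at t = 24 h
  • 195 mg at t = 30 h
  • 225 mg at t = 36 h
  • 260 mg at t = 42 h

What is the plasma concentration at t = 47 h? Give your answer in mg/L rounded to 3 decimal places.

k = ln 2 / 6 = 0.11552 per h
Dose 1 (430 mg at t=0 h): 430·exp(−0.11552·47) = 1.885 mg/L
Dose 2 (105 mg at t=6 h): 105·exp(−0.11552·41) = 0.921 mg/L
Dose 3 (275 mg at t=12 h): 275·exp(−0.11552·35) = 4.823 mg/L
Dose 4 (305 mg at t=18 h): 305·exp(−0.11552·29) = 10.698 mg/L
Dose 5 (170 mg at t=24 h): 170·exp(−0.11552·23) = 11.926 mg/L
Dose 6 (195 mg at t=30 h): 195·exp(−0.11552·17) = 27.360 mg/L
Dose 7 (225 mg at t=36 h): 225·exp(−0.11552·11) = 63.138 mg/L
Dose 8 (260 mg at t=42 h): 260·exp(−0.11552·5) = 145.920 mg/L
C(47) = 1.885 + 0.921 + 4.823 + 10.698 + 11.926 + 27.360 + 63.138 + 145.920 = 266.672 mg/L

266.672 mg/L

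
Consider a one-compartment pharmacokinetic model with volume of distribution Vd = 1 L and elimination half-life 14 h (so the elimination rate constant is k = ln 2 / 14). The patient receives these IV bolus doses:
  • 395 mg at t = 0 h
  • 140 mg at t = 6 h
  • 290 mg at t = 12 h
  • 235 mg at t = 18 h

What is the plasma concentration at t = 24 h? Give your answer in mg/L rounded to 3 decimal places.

512.498 mg/L

k = ln 2 / 14 = 0.04951 per h
Dose 1 (395 mg at t=0 h): 395·exp(−0.04951·24) = 120.378 mg/L
Dose 2 (140 mg at t=6 h): 140·exp(−0.04951·18) = 57.423 mg/L
Dose 3 (290 mg at t=12 h): 290·exp(−0.04951·12) = 160.093 mg/L
Dose 4 (235 mg at t=18 h): 235·exp(−0.04951·6) = 174.604 mg/L
C(24) = 120.378 + 57.423 + 160.093 + 174.604 = 512.498 mg/L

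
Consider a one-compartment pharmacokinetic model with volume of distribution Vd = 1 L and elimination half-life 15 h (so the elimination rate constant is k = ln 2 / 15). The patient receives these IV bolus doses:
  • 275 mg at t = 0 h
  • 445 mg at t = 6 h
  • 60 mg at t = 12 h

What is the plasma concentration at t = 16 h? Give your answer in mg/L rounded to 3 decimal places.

k = ln 2 / 15 = 0.04621 per h
Dose 1 (275 mg at t=0 h): 275·exp(−0.04621·16) = 131.291 mg/L
Dose 2 (445 mg at t=6 h): 445·exp(−0.04621·10) = 280.332 mg/L
Dose 3 (60 mg at t=12 h): 60·exp(−0.04621·4) = 49.874 mg/L
C(16) = 131.291 + 280.332 + 49.874 = 461.497 mg/L

461.497 mg/L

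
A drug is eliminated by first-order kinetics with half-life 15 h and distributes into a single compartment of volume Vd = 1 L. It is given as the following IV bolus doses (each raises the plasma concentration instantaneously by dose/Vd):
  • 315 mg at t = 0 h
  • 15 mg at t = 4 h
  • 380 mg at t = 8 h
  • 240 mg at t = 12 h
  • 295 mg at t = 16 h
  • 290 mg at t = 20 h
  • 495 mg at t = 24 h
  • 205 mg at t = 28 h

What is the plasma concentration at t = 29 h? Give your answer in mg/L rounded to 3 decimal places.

1282.334 mg/L

k = ln 2 / 15 = 0.04621 per h
Dose 1 (315 mg at t=0 h): 315·exp(−0.04621·29) = 82.474 mg/L
Dose 2 (15 mg at t=4 h): 15·exp(−0.04621·25) = 4.725 mg/L
Dose 3 (380 mg at t=8 h): 380·exp(−0.04621·21) = 143.993 mg/L
Dose 4 (240 mg at t=12 h): 240·exp(−0.04621·17) = 109.407 mg/L
Dose 5 (295 mg at t=16 h): 295·exp(−0.04621·13) = 161.782 mg/L
Dose 6 (290 mg at t=20 h): 290·exp(−0.04621·9) = 191.329 mg/L
Dose 7 (495 mg at t=24 h): 495·exp(−0.04621·5) = 392.882 mg/L
Dose 8 (205 mg at t=28 h): 205·exp(−0.04621·1) = 195.743 mg/L
C(29) = 82.474 + 4.725 + 143.993 + 109.407 + 161.782 + 191.329 + 392.882 + 195.743 = 1282.334 mg/L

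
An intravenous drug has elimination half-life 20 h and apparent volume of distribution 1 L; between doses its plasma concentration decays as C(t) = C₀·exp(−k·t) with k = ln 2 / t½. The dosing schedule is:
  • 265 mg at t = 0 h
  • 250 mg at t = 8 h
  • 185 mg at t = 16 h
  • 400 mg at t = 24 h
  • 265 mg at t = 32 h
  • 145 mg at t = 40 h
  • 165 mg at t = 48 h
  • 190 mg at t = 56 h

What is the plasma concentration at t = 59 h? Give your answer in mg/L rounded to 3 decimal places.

k = ln 2 / 20 = 0.03466 per h
Dose 1 (265 mg at t=0 h): 265·exp(−0.03466·59) = 34.293 mg/L
Dose 2 (250 mg at t=8 h): 250·exp(−0.03466·51) = 42.689 mg/L
Dose 3 (185 mg at t=16 h): 185·exp(−0.03466·43) = 41.683 mg/L
Dose 4 (400 mg at t=24 h): 400·exp(−0.03466·35) = 118.921 mg/L
Dose 5 (265 mg at t=32 h): 265·exp(−0.03466·27) = 103.957 mg/L
Dose 6 (145 mg at t=40 h): 145·exp(−0.03466·19) = 75.057 mg/L
Dose 7 (165 mg at t=48 h): 165·exp(−0.03466·11) = 112.698 mg/L
Dose 8 (190 mg at t=56 h): 190·exp(−0.03466·3) = 171.238 mg/L
C(59) = 34.293 + 42.689 + 41.683 + 118.921 + 103.957 + 75.057 + 112.698 + 171.238 = 700.535 mg/L

700.535 mg/L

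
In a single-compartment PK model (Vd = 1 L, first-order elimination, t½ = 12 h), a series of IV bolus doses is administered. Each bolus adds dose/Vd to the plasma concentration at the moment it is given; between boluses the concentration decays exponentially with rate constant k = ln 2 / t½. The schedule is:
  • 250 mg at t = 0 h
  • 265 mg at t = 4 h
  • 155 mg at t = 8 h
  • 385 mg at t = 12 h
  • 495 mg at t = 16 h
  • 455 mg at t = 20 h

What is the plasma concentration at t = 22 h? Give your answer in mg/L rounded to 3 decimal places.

k = ln 2 / 12 = 0.05776 per h
Dose 1 (250 mg at t=0 h): 250·exp(−0.05776·22) = 70.154 mg/L
Dose 2 (265 mg at t=4 h): 265·exp(−0.05776·18) = 93.692 mg/L
Dose 3 (155 mg at t=8 h): 155·exp(−0.05776·14) = 69.045 mg/L
Dose 4 (385 mg at t=12 h): 385·exp(−0.05776·10) = 216.074 mg/L
Dose 5 (495 mg at t=16 h): 495·exp(−0.05776·6) = 350.018 mg/L
Dose 6 (455 mg at t=20 h): 455·exp(−0.05776·2) = 405.359 mg/L
C(22) = 70.154 + 93.692 + 69.045 + 216.074 + 350.018 + 405.359 = 1204.341 mg/L

1204.341 mg/L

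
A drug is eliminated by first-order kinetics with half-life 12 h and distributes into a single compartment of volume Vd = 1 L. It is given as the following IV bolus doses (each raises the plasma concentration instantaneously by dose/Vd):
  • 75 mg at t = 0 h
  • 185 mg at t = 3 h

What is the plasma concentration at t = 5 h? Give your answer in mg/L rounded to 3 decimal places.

k = ln 2 / 12 = 0.05776 per h
Dose 1 (75 mg at t=0 h): 75·exp(−0.05776·5) = 56.187 mg/L
Dose 2 (185 mg at t=3 h): 185·exp(−0.05776·2) = 164.816 mg/L
C(5) = 56.187 + 164.816 = 221.003 mg/L

221.003 mg/L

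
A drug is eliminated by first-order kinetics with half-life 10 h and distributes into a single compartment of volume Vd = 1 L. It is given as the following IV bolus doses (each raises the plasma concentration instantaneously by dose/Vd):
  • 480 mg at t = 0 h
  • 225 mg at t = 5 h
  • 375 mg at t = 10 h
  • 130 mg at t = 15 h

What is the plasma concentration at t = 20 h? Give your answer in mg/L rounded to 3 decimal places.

478.973 mg/L

k = ln 2 / 10 = 0.06931 per h
Dose 1 (480 mg at t=0 h): 480·exp(−0.06931·20) = 120.000 mg/L
Dose 2 (225 mg at t=5 h): 225·exp(−0.06931·15) = 79.550 mg/L
Dose 3 (375 mg at t=10 h): 375·exp(−0.06931·10) = 187.500 mg/L
Dose 4 (130 mg at t=15 h): 130·exp(−0.06931·5) = 91.924 mg/L
C(20) = 120.000 + 79.550 + 187.500 + 91.924 = 478.973 mg/L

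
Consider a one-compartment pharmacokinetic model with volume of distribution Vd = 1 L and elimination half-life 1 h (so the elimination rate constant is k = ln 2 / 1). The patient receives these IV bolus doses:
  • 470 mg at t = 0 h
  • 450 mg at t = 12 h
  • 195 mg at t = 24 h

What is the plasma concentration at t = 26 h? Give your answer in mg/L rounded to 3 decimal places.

k = ln 2 / 1 = 0.69315 per h
Dose 1 (470 mg at t=0 h): 470·exp(−0.69315·26) = 0.000 mg/L
Dose 2 (450 mg at t=12 h): 450·exp(−0.69315·14) = 0.027 mg/L
Dose 3 (195 mg at t=24 h): 195·exp(−0.69315·2) = 48.750 mg/L
C(26) = 0.000 + 0.027 + 48.750 = 48.777 mg/L

48.777 mg/L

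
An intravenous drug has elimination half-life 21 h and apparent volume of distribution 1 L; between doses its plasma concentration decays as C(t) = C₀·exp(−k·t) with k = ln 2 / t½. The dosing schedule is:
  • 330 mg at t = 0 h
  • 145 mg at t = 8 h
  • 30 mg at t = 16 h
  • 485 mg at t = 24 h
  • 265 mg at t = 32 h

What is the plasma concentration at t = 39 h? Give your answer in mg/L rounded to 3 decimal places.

k = ln 2 / 21 = 0.03301 per h
Dose 1 (330 mg at t=0 h): 330·exp(−0.03301·39) = 91.087 mg/L
Dose 2 (145 mg at t=8 h): 145·exp(−0.03301·31) = 52.118 mg/L
Dose 3 (30 mg at t=16 h): 30·exp(−0.03301·23) = 14.042 mg/L
Dose 4 (485 mg at t=24 h): 485·exp(−0.03301·15) = 295.611 mg/L
Dose 5 (265 mg at t=32 h): 265·exp(−0.03301·7) = 210.331 mg/L
C(39) = 91.087 + 52.118 + 14.042 + 295.611 + 210.331 = 663.189 mg/L

663.189 mg/L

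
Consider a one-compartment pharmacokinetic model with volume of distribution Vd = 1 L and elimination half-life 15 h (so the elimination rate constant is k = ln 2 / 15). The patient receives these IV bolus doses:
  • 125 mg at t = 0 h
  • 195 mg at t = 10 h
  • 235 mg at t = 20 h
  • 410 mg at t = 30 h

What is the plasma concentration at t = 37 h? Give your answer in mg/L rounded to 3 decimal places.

482.430 mg/L

k = ln 2 / 15 = 0.04621 per h
Dose 1 (125 mg at t=0 h): 125·exp(−0.04621·37) = 22.614 mg/L
Dose 2 (195 mg at t=10 h): 195·exp(−0.04621·27) = 55.999 mg/L
Dose 3 (235 mg at t=20 h): 235·exp(−0.04621·17) = 107.127 mg/L
Dose 4 (410 mg at t=30 h): 410·exp(−0.04621·7) = 296.690 mg/L
C(37) = 22.614 + 55.999 + 107.127 + 296.690 = 482.430 mg/L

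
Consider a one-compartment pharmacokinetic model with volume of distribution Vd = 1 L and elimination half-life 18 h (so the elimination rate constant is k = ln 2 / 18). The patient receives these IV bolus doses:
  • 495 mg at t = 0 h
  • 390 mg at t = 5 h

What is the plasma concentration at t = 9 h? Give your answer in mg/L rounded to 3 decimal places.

684.343 mg/L

k = ln 2 / 18 = 0.03851 per h
Dose 1 (495 mg at t=0 h): 495·exp(−0.03851·9) = 350.018 mg/L
Dose 2 (390 mg at t=5 h): 390·exp(−0.03851·4) = 334.325 mg/L
C(9) = 350.018 + 334.325 = 684.343 mg/L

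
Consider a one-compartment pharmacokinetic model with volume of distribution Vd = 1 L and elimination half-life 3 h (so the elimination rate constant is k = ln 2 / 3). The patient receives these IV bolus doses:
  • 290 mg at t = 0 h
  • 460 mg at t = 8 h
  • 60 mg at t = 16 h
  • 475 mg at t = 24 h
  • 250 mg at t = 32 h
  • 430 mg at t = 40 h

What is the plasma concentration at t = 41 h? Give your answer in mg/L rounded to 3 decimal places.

k = ln 2 / 3 = 0.23105 per h
Dose 1 (290 mg at t=0 h): 290·exp(−0.23105·41) = 0.022 mg/L
Dose 2 (460 mg at t=8 h): 460·exp(−0.23105·33) = 0.225 mg/L
Dose 3 (60 mg at t=16 h): 60·exp(−0.23105·25) = 0.186 mg/L
Dose 4 (475 mg at t=24 h): 475·exp(−0.23105·17) = 9.351 mg/L
Dose 5 (250 mg at t=32 h): 250·exp(−0.23105·9) = 31.250 mg/L
Dose 6 (430 mg at t=40 h): 430·exp(−0.23105·1) = 341.291 mg/L
C(41) = 0.022 + 0.225 + 0.186 + 9.351 + 31.250 + 341.291 = 382.325 mg/L

382.325 mg/L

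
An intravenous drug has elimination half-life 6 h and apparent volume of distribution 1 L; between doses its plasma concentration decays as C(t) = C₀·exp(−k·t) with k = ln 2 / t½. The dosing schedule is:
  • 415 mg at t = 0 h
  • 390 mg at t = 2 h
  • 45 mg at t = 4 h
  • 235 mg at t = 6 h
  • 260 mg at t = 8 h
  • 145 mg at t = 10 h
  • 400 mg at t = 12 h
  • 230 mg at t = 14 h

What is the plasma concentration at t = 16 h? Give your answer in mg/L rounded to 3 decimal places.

838.231 mg/L

k = ln 2 / 6 = 0.11552 per h
Dose 1 (415 mg at t=0 h): 415·exp(−0.11552·16) = 65.358 mg/L
Dose 2 (390 mg at t=2 h): 390·exp(−0.11552·14) = 77.386 mg/L
Dose 3 (45 mg at t=4 h): 45·exp(−0.11552·12) = 11.250 mg/L
Dose 4 (235 mg at t=6 h): 235·exp(−0.11552·10) = 74.020 mg/L
Dose 5 (260 mg at t=8 h): 260·exp(−0.11552·8) = 103.181 mg/L
Dose 6 (145 mg at t=10 h): 145·exp(−0.11552·6) = 72.500 mg/L
Dose 7 (400 mg at t=12 h): 400·exp(−0.11552·4) = 251.984 mg/L
Dose 8 (230 mg at t=14 h): 230·exp(−0.11552·2) = 182.551 mg/L
C(16) = 65.358 + 77.386 + 11.250 + 74.020 + 103.181 + 72.500 + 251.984 + 182.551 = 838.231 mg/L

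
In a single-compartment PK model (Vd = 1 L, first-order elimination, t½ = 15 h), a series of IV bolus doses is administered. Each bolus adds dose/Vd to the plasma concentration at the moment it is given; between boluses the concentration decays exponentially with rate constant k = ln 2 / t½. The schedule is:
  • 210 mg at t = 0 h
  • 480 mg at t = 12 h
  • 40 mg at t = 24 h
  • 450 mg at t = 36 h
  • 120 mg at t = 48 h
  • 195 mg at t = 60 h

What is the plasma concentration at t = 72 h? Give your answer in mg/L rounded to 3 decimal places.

278.733 mg/L

k = ln 2 / 15 = 0.04621 per h
Dose 1 (210 mg at t=0 h): 210·exp(−0.04621·72) = 7.538 mg/L
Dose 2 (480 mg at t=12 h): 480·exp(−0.04621·60) = 30.000 mg/L
Dose 3 (40 mg at t=24 h): 40·exp(−0.04621·48) = 4.353 mg/L
Dose 4 (450 mg at t=36 h): 450·exp(−0.04621·36) = 85.259 mg/L
Dose 5 (120 mg at t=48 h): 120·exp(−0.04621·24) = 39.585 mg/L
Dose 6 (195 mg at t=60 h): 195·exp(−0.04621·12) = 111.998 mg/L
C(72) = 7.538 + 30.000 + 4.353 + 85.259 + 39.585 + 111.998 = 278.733 mg/L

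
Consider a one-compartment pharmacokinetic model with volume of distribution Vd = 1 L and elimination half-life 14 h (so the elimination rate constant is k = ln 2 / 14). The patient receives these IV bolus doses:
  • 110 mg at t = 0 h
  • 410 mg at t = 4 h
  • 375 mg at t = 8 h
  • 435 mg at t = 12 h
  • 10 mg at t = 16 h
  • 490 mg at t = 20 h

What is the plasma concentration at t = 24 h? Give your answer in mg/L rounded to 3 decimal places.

k = ln 2 / 14 = 0.04951 per h
Dose 1 (110 mg at t=0 h): 110·exp(−0.04951·24) = 33.523 mg/L
Dose 2 (410 mg at t=4 h): 410·exp(−0.04951·20) = 152.314 mg/L
Dose 3 (375 mg at t=8 h): 375·exp(−0.04951·16) = 169.823 mg/L
Dose 4 (435 mg at t=12 h): 435·exp(−0.04951·12) = 240.139 mg/L
Dose 5 (10 mg at t=16 h): 10·exp(−0.04951·8) = 6.730 mg/L
Dose 6 (490 mg at t=20 h): 490·exp(−0.04951·4) = 401.964 mg/L
C(24) = 33.523 + 152.314 + 169.823 + 240.139 + 6.730 + 401.964 = 1004.494 mg/L

1004.494 mg/L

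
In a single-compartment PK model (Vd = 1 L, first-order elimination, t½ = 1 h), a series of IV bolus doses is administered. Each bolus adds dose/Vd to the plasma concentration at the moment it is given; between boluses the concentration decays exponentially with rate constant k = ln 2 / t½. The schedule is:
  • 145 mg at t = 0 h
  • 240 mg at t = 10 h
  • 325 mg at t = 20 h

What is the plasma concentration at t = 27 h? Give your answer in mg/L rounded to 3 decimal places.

k = ln 2 / 1 = 0.69315 per h
Dose 1 (145 mg at t=0 h): 145·exp(−0.69315·27) = 0.000 mg/L
Dose 2 (240 mg at t=10 h): 240·exp(−0.69315·17) = 0.002 mg/L
Dose 3 (325 mg at t=20 h): 325·exp(−0.69315·7) = 2.539 mg/L
C(27) = 0.000 + 0.002 + 2.539 = 2.541 mg/L

2.541 mg/L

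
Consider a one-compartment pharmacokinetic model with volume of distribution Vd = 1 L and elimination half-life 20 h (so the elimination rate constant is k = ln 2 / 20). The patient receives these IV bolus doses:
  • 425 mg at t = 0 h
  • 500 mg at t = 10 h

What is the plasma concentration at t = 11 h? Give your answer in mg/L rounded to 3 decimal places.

773.252 mg/L

k = ln 2 / 20 = 0.03466 per h
Dose 1 (425 mg at t=0 h): 425·exp(−0.03466·11) = 290.284 mg/L
Dose 2 (500 mg at t=10 h): 500·exp(−0.03466·1) = 482.968 mg/L
C(11) = 290.284 + 482.968 = 773.252 mg/L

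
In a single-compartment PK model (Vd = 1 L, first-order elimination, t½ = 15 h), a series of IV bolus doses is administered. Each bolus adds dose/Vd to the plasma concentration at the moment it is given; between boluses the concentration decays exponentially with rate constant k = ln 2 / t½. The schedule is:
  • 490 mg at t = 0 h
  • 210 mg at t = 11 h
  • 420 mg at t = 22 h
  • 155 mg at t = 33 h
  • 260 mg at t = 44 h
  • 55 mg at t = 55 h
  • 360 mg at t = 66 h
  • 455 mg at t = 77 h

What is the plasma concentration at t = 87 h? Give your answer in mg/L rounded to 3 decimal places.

519.908 mg/L

k = ln 2 / 15 = 0.04621 per h
Dose 1 (490 mg at t=0 h): 490·exp(−0.04621·87) = 8.795 mg/L
Dose 2 (210 mg at t=11 h): 210·exp(−0.04621·76) = 6.266 mg/L
Dose 3 (420 mg at t=22 h): 420·exp(−0.04621·65) = 20.835 mg/L
Dose 4 (155 mg at t=33 h): 155·exp(−0.04621·54) = 12.783 mg/L
Dose 5 (260 mg at t=44 h): 260·exp(−0.04621·43) = 35.647 mg/L
Dose 6 (55 mg at t=55 h): 55·exp(−0.04621·32) = 12.536 mg/L
Dose 7 (360 mg at t=66 h): 360·exp(−0.04621·21) = 136.414 mg/L
Dose 8 (455 mg at t=77 h): 455·exp(−0.04621·10) = 286.632 mg/L
C(87) = 8.795 + 6.266 + 20.835 + 12.783 + 35.647 + 12.536 + 136.414 + 286.632 = 519.908 mg/L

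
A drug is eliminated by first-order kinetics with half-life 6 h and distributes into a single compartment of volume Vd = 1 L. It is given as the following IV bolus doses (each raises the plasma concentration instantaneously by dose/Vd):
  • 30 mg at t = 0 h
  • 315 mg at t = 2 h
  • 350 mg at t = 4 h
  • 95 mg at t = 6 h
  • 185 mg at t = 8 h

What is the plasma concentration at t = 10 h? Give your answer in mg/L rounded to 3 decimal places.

k = ln 2 / 6 = 0.11552 per h
Dose 1 (30 mg at t=0 h): 30·exp(−0.11552·10) = 9.449 mg/L
Dose 2 (315 mg at t=2 h): 315·exp(−0.11552·8) = 125.008 mg/L
Dose 3 (350 mg at t=4 h): 350·exp(−0.11552·6) = 175.000 mg/L
Dose 4 (95 mg at t=6 h): 95·exp(−0.11552·4) = 59.846 mg/L
Dose 5 (185 mg at t=8 h): 185·exp(−0.11552·2) = 146.835 mg/L
C(10) = 9.449 + 125.008 + 175.000 + 59.846 + 146.835 = 516.138 mg/L

516.138 mg/L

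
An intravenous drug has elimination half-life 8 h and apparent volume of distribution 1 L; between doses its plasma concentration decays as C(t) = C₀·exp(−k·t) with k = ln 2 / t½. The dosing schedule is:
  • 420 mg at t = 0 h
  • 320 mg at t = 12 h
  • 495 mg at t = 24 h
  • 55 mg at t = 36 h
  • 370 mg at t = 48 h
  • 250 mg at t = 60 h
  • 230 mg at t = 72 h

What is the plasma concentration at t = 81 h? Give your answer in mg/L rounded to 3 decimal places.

173.035 mg/L

k = ln 2 / 8 = 0.08664 per h
Dose 1 (420 mg at t=0 h): 420·exp(−0.08664·81) = 0.376 mg/L
Dose 2 (320 mg at t=12 h): 320·exp(−0.08664·69) = 0.811 mg/L
Dose 3 (495 mg at t=24 h): 495·exp(−0.08664·57) = 3.546 mg/L
Dose 4 (55 mg at t=36 h): 55·exp(−0.08664·45) = 1.114 mg/L
Dose 5 (370 mg at t=48 h): 370·exp(−0.08664·33) = 21.206 mg/L
Dose 6 (250 mg at t=60 h): 250·exp(−0.08664·21) = 40.526 mg/L
Dose 7 (230 mg at t=72 h): 230·exp(−0.08664·9) = 105.455 mg/L
C(81) = 0.376 + 0.811 + 3.546 + 1.114 + 21.206 + 40.526 + 105.455 = 173.035 mg/L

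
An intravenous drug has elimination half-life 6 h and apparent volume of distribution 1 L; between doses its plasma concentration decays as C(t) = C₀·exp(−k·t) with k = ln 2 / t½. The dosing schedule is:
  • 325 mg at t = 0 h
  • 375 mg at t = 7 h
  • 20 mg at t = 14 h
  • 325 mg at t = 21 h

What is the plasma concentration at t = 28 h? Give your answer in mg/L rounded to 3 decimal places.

194.681 mg/L

k = ln 2 / 6 = 0.11552 per h
Dose 1 (325 mg at t=0 h): 325·exp(−0.11552·28) = 12.796 mg/L
Dose 2 (375 mg at t=7 h): 375·exp(−0.11552·21) = 33.146 mg/L
Dose 3 (20 mg at t=14 h): 20·exp(−0.11552·14) = 3.969 mg/L
Dose 4 (325 mg at t=21 h): 325·exp(−0.11552·7) = 144.771 mg/L
C(28) = 12.796 + 33.146 + 3.969 + 144.771 = 194.681 mg/L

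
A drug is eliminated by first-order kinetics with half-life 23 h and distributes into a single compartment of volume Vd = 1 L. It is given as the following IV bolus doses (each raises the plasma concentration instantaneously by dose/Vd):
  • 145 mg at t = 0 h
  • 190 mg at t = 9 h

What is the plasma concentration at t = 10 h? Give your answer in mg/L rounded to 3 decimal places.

291.631 mg/L

k = ln 2 / 23 = 0.03014 per h
Dose 1 (145 mg at t=0 h): 145·exp(−0.03014·10) = 107.272 mg/L
Dose 2 (190 mg at t=9 h): 190·exp(−0.03014·1) = 184.359 mg/L
C(10) = 107.272 + 184.359 = 291.631 mg/L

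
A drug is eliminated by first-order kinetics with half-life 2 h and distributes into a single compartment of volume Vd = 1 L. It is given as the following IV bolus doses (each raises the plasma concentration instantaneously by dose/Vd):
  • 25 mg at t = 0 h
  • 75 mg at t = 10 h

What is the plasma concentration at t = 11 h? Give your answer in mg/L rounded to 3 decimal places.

k = ln 2 / 2 = 0.34657 per h
Dose 1 (25 mg at t=0 h): 25·exp(−0.34657·11) = 0.552 mg/L
Dose 2 (75 mg at t=10 h): 75·exp(−0.34657·1) = 53.033 mg/L
C(11) = 0.552 + 53.033 = 53.585 mg/L

53.585 mg/L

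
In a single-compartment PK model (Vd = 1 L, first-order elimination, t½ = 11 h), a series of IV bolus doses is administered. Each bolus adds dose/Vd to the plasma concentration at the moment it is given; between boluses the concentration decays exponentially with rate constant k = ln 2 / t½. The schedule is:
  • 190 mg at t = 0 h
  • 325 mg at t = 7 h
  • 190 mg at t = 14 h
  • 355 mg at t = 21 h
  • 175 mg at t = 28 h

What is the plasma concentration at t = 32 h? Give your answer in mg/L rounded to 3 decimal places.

k = ln 2 / 11 = 0.06301 per h
Dose 1 (190 mg at t=0 h): 190·exp(−0.06301·32) = 25.295 mg/L
Dose 2 (325 mg at t=7 h): 325·exp(−0.06301·25) = 67.255 mg/L
Dose 3 (190 mg at t=14 h): 190·exp(−0.06301·18) = 61.117 mg/L
Dose 4 (355 mg at t=21 h): 355·exp(−0.06301·11) = 177.500 mg/L
Dose 5 (175 mg at t=28 h): 175·exp(−0.06301·4) = 136.011 mg/L
C(32) = 25.295 + 67.255 + 61.117 + 177.500 + 136.011 = 467.177 mg/L

467.177 mg/L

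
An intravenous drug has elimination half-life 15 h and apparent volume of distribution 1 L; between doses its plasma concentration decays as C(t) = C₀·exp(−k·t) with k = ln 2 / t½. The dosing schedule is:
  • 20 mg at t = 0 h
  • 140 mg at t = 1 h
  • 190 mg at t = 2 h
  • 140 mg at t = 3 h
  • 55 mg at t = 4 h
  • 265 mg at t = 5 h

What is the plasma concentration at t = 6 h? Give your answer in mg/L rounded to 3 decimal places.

k = ln 2 / 15 = 0.04621 per h
Dose 1 (20 mg at t=0 h): 20·exp(−0.04621·6) = 15.157 mg/L
Dose 2 (140 mg at t=1 h): 140·exp(−0.04621·5) = 111.118 mg/L
Dose 3 (190 mg at t=2 h): 190·exp(−0.04621·4) = 157.935 mg/L
Dose 4 (140 mg at t=3 h): 140·exp(−0.04621·3) = 121.877 mg/L
Dose 5 (55 mg at t=4 h): 55·exp(−0.04621·2) = 50.145 mg/L
Dose 6 (265 mg at t=5 h): 265·exp(−0.04621·1) = 253.033 mg/L
C(6) = 15.157 + 111.118 + 157.935 + 121.877 + 50.145 + 253.033 = 709.265 mg/L

709.265 mg/L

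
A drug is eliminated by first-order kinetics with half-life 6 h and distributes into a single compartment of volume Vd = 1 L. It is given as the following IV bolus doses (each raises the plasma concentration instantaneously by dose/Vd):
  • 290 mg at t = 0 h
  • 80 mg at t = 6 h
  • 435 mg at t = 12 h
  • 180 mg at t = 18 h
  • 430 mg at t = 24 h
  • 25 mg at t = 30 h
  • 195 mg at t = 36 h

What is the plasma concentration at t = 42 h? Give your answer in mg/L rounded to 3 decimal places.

k = ln 2 / 6 = 0.11552 per h
Dose 1 (290 mg at t=0 h): 290·exp(−0.11552·42) = 2.266 mg/L
Dose 2 (80 mg at t=6 h): 80·exp(−0.11552·36) = 1.250 mg/L
Dose 3 (435 mg at t=12 h): 435·exp(−0.11552·30) = 13.594 mg/L
Dose 4 (180 mg at t=18 h): 180·exp(−0.11552·24) = 11.250 mg/L
Dose 5 (430 mg at t=24 h): 430·exp(−0.11552·18) = 53.750 mg/L
Dose 6 (25 mg at t=30 h): 25·exp(−0.11552·12) = 6.250 mg/L
Dose 7 (195 mg at t=36 h): 195·exp(−0.11552·6) = 97.500 mg/L
C(42) = 2.266 + 1.250 + 13.594 + 11.250 + 53.750 + 6.250 + 97.500 = 185.859 mg/L

185.859 mg/L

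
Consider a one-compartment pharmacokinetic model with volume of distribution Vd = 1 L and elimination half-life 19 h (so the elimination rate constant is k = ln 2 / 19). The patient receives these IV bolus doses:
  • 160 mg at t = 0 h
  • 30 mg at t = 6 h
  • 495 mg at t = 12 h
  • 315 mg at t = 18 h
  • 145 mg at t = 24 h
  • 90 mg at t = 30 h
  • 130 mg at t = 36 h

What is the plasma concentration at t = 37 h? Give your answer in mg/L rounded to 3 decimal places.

k = ln 2 / 19 = 0.03648 per h
Dose 1 (160 mg at t=0 h): 160·exp(−0.03648·37) = 41.486 mg/L
Dose 2 (30 mg at t=6 h): 30·exp(−0.03648·31) = 9.682 mg/L
Dose 3 (495 mg at t=12 h): 495·exp(−0.03648·25) = 198.844 mg/L
Dose 4 (315 mg at t=18 h): 315·exp(−0.03648·19) = 157.500 mg/L
Dose 5 (145 mg at t=24 h): 145·exp(−0.03648·13) = 90.240 mg/L
Dose 6 (90 mg at t=30 h): 90·exp(−0.03648·7) = 69.717 mg/L
Dose 7 (130 mg at t=36 h): 130·exp(−0.03648·1) = 125.343 mg/L
C(37) = 41.486 + 9.682 + 198.844 + 157.500 + 90.240 + 69.717 + 125.343 = 692.812 mg/L

692.812 mg/L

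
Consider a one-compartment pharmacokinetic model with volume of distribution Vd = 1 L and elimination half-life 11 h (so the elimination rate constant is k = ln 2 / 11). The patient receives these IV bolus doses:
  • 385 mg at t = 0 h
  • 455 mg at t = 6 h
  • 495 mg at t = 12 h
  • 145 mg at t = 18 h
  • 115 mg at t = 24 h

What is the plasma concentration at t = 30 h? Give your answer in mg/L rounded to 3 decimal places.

464.513 mg/L

k = ln 2 / 11 = 0.06301 per h
Dose 1 (385 mg at t=0 h): 385·exp(−0.06301·30) = 58.139 mg/L
Dose 2 (455 mg at t=6 h): 455·exp(−0.06301·24) = 100.281 mg/L
Dose 3 (495 mg at t=12 h): 495·exp(−0.06301·18) = 159.225 mg/L
Dose 4 (145 mg at t=18 h): 145·exp(−0.06301·12) = 68.072 mg/L
Dose 5 (115 mg at t=24 h): 115·exp(−0.06301·6) = 78.795 mg/L
C(30) = 58.139 + 100.281 + 159.225 + 68.072 + 78.795 = 464.513 mg/L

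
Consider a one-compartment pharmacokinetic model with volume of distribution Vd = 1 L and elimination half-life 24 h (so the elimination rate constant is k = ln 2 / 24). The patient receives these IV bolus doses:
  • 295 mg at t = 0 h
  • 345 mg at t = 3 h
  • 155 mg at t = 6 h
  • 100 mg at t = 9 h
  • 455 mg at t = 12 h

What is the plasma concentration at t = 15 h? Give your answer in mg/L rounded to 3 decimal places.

1056.083 mg/L

k = ln 2 / 24 = 0.02888 per h
Dose 1 (295 mg at t=0 h): 295·exp(−0.02888·15) = 191.284 mg/L
Dose 2 (345 mg at t=3 h): 345·exp(−0.02888·12) = 243.952 mg/L
Dose 3 (155 mg at t=6 h): 155·exp(−0.02888·9) = 119.521 mg/L
Dose 4 (100 mg at t=9 h): 100·exp(−0.02888·6) = 84.090 mg/L
Dose 5 (455 mg at t=12 h): 455·exp(−0.02888·3) = 417.237 mg/L
C(15) = 191.284 + 243.952 + 119.521 + 84.090 + 417.237 = 1056.083 mg/L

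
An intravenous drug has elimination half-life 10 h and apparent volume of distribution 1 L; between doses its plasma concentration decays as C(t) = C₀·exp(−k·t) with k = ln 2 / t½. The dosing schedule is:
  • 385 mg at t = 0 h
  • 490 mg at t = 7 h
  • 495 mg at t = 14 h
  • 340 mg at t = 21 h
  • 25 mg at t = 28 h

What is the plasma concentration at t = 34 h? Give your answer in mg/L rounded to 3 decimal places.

390.206 mg/L

k = ln 2 / 10 = 0.06931 per h
Dose 1 (385 mg at t=0 h): 385·exp(−0.06931·34) = 36.472 mg/L
Dose 2 (490 mg at t=7 h): 490·exp(−0.06931·27) = 75.408 mg/L
Dose 3 (495 mg at t=14 h): 495·exp(−0.06931·20) = 123.750 mg/L
Dose 4 (340 mg at t=21 h): 340·exp(−0.06931·13) = 138.083 mg/L
Dose 5 (25 mg at t=28 h): 25·exp(−0.06931·6) = 16.494 mg/L
C(34) = 36.472 + 75.408 + 123.750 + 138.083 + 16.494 = 390.206 mg/L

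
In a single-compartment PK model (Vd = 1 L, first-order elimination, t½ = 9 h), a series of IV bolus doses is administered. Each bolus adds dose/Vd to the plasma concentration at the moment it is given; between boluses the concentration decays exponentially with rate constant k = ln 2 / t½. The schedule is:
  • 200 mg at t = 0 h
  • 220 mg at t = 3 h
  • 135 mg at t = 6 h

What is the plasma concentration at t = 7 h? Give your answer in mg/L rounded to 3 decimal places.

403.317 mg/L

k = ln 2 / 9 = 0.07702 per h
Dose 1 (200 mg at t=0 h): 200·exp(−0.07702·7) = 116.653 mg/L
Dose 2 (220 mg at t=3 h): 220·exp(−0.07702·4) = 161.671 mg/L
Dose 3 (135 mg at t=6 h): 135·exp(−0.07702·1) = 124.993 mg/L
C(7) = 116.653 + 161.671 + 124.993 = 403.317 mg/L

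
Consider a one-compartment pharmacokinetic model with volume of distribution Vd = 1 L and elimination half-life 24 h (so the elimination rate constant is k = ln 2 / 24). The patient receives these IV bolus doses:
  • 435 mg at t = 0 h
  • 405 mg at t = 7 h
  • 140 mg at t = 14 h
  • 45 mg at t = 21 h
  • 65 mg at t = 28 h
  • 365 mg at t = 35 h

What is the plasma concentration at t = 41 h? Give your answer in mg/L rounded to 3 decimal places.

k = ln 2 / 24 = 0.02888 per h
Dose 1 (435 mg at t=0 h): 435·exp(−0.02888·41) = 133.116 mg/L
Dose 2 (405 mg at t=7 h): 405·exp(−0.02888·34) = 151.704 mg/L
Dose 3 (140 mg at t=14 h): 140·exp(−0.02888·27) = 64.190 mg/L
Dose 4 (45 mg at t=21 h): 45·exp(−0.02888·20) = 25.255 mg/L
Dose 5 (65 mg at t=28 h): 65·exp(−0.02888·13) = 44.653 mg/L
Dose 6 (365 mg at t=35 h): 365·exp(−0.02888·6) = 306.927 mg/L
C(41) = 133.116 + 151.704 + 64.190 + 25.255 + 44.653 + 306.927 = 725.846 mg/L

725.846 mg/L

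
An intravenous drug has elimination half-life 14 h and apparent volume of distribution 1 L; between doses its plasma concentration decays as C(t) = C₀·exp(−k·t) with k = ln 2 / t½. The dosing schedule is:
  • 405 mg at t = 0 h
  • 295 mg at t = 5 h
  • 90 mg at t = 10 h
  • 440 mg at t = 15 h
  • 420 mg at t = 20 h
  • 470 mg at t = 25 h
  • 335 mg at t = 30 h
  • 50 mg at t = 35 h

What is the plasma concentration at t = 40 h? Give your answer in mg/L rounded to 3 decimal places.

878.935 mg/L

k = ln 2 / 14 = 0.04951 per h
Dose 1 (405 mg at t=0 h): 405·exp(−0.04951·40) = 55.895 mg/L
Dose 2 (295 mg at t=5 h): 295·exp(−0.04951·35) = 52.149 mg/L
Dose 3 (90 mg at t=10 h): 90·exp(−0.04951·30) = 20.379 mg/L
Dose 4 (440 mg at t=15 h): 440·exp(−0.04951·25) = 127.614 mg/L
Dose 5 (420 mg at t=20 h): 420·exp(−0.04951·20) = 156.029 mg/L
Dose 6 (470 mg at t=25 h): 470·exp(−0.04951·15) = 223.648 mg/L
Dose 7 (335 mg at t=30 h): 335·exp(−0.04951·10) = 204.185 mg/L
Dose 8 (50 mg at t=35 h): 50·exp(−0.04951·5) = 39.035 mg/L
C(40) = 55.895 + 52.149 + 20.379 + 127.614 + 156.029 + 223.648 + 204.185 + 39.035 = 878.935 mg/L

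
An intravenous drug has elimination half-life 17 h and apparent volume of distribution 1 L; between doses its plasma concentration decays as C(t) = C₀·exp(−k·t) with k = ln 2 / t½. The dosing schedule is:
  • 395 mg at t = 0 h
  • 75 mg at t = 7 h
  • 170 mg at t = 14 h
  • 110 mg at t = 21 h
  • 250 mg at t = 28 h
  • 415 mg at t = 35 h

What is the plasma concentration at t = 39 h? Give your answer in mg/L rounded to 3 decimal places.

k = ln 2 / 17 = 0.04077 per h
Dose 1 (395 mg at t=0 h): 395·exp(−0.04077·39) = 80.538 mg/L
Dose 2 (75 mg at t=7 h): 75·exp(−0.04077·32) = 20.343 mg/L
Dose 3 (170 mg at t=14 h): 170·exp(−0.04077·25) = 61.342 mg/L
Dose 4 (110 mg at t=21 h): 110·exp(−0.04077·18) = 52.803 mg/L
Dose 5 (250 mg at t=28 h): 250·exp(−0.04077·11) = 159.645 mg/L
Dose 6 (415 mg at t=35 h): 415·exp(−0.04077·4) = 352.547 mg/L
C(39) = 80.538 + 20.343 + 61.342 + 52.803 + 159.645 + 352.547 = 727.218 mg/L

727.218 mg/L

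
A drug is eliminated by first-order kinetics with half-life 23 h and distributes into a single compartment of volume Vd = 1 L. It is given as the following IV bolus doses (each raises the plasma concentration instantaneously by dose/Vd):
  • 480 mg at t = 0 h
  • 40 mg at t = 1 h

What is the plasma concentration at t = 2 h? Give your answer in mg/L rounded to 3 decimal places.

k = ln 2 / 23 = 0.03014 per h
Dose 1 (480 mg at t=0 h): 480·exp(−0.03014·2) = 451.923 mg/L
Dose 2 (40 mg at t=1 h): 40·exp(−0.03014·1) = 38.813 mg/L
C(2) = 451.923 + 38.813 = 490.736 mg/L

490.736 mg/L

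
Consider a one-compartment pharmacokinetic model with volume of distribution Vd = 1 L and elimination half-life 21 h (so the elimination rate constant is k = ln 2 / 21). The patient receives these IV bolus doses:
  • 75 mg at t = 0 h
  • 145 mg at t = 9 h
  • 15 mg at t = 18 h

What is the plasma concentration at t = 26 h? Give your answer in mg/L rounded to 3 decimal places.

k = ln 2 / 21 = 0.03301 per h
Dose 1 (75 mg at t=0 h): 75·exp(−0.03301·26) = 31.795 mg/L
Dose 2 (145 mg at t=9 h): 145·exp(−0.03301·17) = 82.733 mg/L
Dose 3 (15 mg at t=18 h): 15·exp(−0.03301·8) = 11.519 mg/L
C(26) = 31.795 + 82.733 + 11.519 = 126.047 mg/L

126.047 mg/L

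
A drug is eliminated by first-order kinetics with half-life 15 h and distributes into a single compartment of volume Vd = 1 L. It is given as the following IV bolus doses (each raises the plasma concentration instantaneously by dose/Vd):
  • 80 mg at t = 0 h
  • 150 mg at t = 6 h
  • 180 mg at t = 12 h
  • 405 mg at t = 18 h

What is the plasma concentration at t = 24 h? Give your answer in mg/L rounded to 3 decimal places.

k = ln 2 / 15 = 0.04621 per h
Dose 1 (80 mg at t=0 h): 80·exp(−0.04621·24) = 26.390 mg/L
Dose 2 (150 mg at t=6 h): 150·exp(−0.04621·18) = 65.291 mg/L
Dose 3 (180 mg at t=12 h): 180·exp(−0.04621·12) = 103.383 mg/L
Dose 4 (405 mg at t=18 h): 405·exp(−0.04621·6) = 306.933 mg/L
C(24) = 26.390 + 65.291 + 103.383 + 306.933 = 501.997 mg/L

501.997 mg/L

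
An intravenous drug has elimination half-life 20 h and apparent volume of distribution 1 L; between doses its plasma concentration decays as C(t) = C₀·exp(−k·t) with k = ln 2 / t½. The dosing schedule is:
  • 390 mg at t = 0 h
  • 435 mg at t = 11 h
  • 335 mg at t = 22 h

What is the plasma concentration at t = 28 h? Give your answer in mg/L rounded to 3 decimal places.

k = ln 2 / 20 = 0.03466 per h
Dose 1 (390 mg at t=0 h): 390·exp(−0.03466·28) = 147.782 mg/L
Dose 2 (435 mg at t=11 h): 435·exp(−0.03466·17) = 241.331 mg/L
Dose 3 (335 mg at t=22 h): 335·exp(−0.03466·6) = 272.105 mg/L
C(28) = 147.782 + 241.331 + 272.105 = 661.218 mg/L

661.218 mg/L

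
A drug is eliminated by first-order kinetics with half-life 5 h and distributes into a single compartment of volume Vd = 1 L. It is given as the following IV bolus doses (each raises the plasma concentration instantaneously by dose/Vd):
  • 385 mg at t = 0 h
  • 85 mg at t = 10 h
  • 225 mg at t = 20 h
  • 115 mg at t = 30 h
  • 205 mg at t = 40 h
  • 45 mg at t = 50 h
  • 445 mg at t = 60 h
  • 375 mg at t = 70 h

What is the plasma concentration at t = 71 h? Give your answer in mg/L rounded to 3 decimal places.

429.163 mg/L

k = ln 2 / 5 = 0.13863 per h
Dose 1 (385 mg at t=0 h): 385·exp(−0.13863·71) = 0.020 mg/L
Dose 2 (85 mg at t=10 h): 85·exp(−0.13863·61) = 0.018 mg/L
Dose 3 (225 mg at t=20 h): 225·exp(−0.13863·51) = 0.191 mg/L
Dose 4 (115 mg at t=30 h): 115·exp(−0.13863·41) = 0.391 mg/L
Dose 5 (205 mg at t=40 h): 205·exp(−0.13863·31) = 2.788 mg/L
Dose 6 (45 mg at t=50 h): 45·exp(−0.13863·21) = 2.448 mg/L
Dose 7 (445 mg at t=60 h): 445·exp(−0.13863·11) = 96.849 mg/L
Dose 8 (375 mg at t=70 h): 375·exp(−0.13863·1) = 326.456 mg/L
C(71) = 0.020 + 0.018 + 0.191 + 0.391 + 2.788 + 2.448 + 96.849 + 326.456 = 429.163 mg/L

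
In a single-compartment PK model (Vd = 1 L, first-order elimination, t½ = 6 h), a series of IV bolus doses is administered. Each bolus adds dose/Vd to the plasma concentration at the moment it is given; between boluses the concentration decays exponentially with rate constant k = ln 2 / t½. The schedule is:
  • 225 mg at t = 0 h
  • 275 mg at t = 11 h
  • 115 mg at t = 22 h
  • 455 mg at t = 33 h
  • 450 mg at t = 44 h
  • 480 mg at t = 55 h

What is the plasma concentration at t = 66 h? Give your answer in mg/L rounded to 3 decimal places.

k = ln 2 / 6 = 0.11552 per h
Dose 1 (225 mg at t=0 h): 225·exp(−0.11552·66) = 0.110 mg/L
Dose 2 (275 mg at t=11 h): 275·exp(−0.11552·55) = 0.479 mg/L
Dose 3 (115 mg at t=22 h): 115·exp(−0.11552·44) = 0.713 mg/L
Dose 4 (455 mg at t=33 h): 455·exp(−0.11552·33) = 10.054 mg/L
Dose 5 (450 mg at t=44 h): 450·exp(−0.11552·22) = 35.435 mg/L
Dose 6 (480 mg at t=55 h): 480·exp(−0.11552·11) = 134.695 mg/L
C(66) = 0.110 + 0.479 + 0.713 + 10.054 + 35.435 + 134.695 = 181.486 mg/L

181.486 mg/L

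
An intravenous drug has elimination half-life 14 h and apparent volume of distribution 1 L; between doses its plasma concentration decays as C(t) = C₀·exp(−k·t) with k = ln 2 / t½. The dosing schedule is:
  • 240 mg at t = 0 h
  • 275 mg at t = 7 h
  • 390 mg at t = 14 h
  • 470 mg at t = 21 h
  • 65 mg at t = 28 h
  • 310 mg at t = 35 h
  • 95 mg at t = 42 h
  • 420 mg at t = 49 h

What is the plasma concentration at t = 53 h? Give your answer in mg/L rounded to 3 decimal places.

744.198 mg/L

k = ln 2 / 14 = 0.04951 per h
Dose 1 (240 mg at t=0 h): 240·exp(−0.04951·53) = 17.402 mg/L
Dose 2 (275 mg at t=7 h): 275·exp(−0.04951·46) = 28.199 mg/L
Dose 3 (390 mg at t=14 h): 390·exp(−0.04951·39) = 56.556 mg/L
Dose 4 (470 mg at t=21 h): 470·exp(−0.04951·32) = 96.389 mg/L
Dose 5 (65 mg at t=28 h): 65·exp(−0.04951·25) = 18.852 mg/L
Dose 6 (310 mg at t=35 h): 310·exp(−0.04951·18) = 127.152 mg/L
Dose 7 (95 mg at t=42 h): 95·exp(−0.04951·11) = 55.106 mg/L
Dose 8 (420 mg at t=49 h): 420·exp(−0.04951·4) = 344.541 mg/L
C(53) = 17.402 + 28.199 + 56.556 + 96.389 + 18.852 + 127.152 + 55.106 + 344.541 = 744.198 mg/L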